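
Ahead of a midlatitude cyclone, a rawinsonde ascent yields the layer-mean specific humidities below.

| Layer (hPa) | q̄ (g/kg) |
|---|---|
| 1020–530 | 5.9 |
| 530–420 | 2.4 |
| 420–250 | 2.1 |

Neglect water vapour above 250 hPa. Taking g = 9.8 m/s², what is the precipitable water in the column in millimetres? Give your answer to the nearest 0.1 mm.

PW ≈ 35.8 mm

Precipitable water is the column-integrated vapour mass per unit area: PW = (1/g) Σ q̄ Δp, with q in kg/kg and Δp in Pa (1 kg/m² of water = 1 mm).
Layer 1020–530 hPa: Δp = 490 hPa = 49000 Pa, q̄ = 0.0059 kg/kg → 0.0059 × 49000 / 9.8 = 29.50 mm
Layer 530–420 hPa: Δp = 110 hPa = 11000 Pa, q̄ = 0.0024 kg/kg → 0.0024 × 11000 / 9.8 = 2.69 mm
Layer 420–250 hPa: Δp = 170 hPa = 17000 Pa, q̄ = 0.0021 kg/kg → 0.0021 × 17000 / 9.8 = 3.64 mm
PW = 29.50 + 2.69 + 3.64 = 35.83 ≈ 35.8 mm.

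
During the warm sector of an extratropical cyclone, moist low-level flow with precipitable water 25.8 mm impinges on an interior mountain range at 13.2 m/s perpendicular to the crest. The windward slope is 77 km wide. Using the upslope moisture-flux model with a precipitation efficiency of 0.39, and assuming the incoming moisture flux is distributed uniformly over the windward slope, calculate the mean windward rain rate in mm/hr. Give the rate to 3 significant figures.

Incoming column moisture flux per unit ridge length: F = V × PW = 13.2 × 25.8 = 340.56 mm·m/s.
Spread over the 77 km slope with efficiency ε = 0.39: R = ε·F/W = 0.39 × 340.56 / 77000 m = 1.725e-03 mm/s.
R = 1.725e-03 × 3600 = 6.21 mm/hr.

R ≈ 6.21 mm/hr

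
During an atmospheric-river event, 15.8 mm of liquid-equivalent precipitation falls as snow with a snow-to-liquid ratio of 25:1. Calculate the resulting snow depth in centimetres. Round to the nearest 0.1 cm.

Snow depth = liquid × ratio = 15.8 mm × 25 = 395 mm = 39.5 cm.

snow depth ≈ 39.5 cm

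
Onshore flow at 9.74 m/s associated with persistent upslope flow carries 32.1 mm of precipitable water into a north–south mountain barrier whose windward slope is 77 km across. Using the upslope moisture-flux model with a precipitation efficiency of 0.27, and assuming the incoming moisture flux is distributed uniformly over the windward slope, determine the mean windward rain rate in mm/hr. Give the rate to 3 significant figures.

R ≈ 3.95 mm/hr

Incoming column moisture flux per unit ridge length: F = V × PW = 9.74 × 32.1 = 312.654 mm·m/s.
Spread over the 77 km slope with efficiency ε = 0.27: R = ε·F/W = 0.27 × 312.654 / 77000 m = 1.096e-03 mm/s.
R = 1.096e-03 × 3600 = 3.95 mm/hr.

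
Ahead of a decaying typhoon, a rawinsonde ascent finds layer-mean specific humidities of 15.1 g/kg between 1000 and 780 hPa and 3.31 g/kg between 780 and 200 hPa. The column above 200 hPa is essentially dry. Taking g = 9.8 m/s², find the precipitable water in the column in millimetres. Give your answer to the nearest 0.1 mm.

Precipitable water is the column-integrated vapour mass per unit area: PW = (1/g) Σ q̄ Δp, with q in kg/kg and Δp in Pa (1 kg/m² of water = 1 mm).
Layer 1000–780 hPa: Δp = 220 hPa = 22000 Pa, q̄ = 0.0151 kg/kg → 0.0151 × 22000 / 9.8 = 33.90 mm
Layer 780–200 hPa: Δp = 580 hPa = 58000 Pa, q̄ = 0.00331 kg/kg → 0.00331 × 58000 / 9.8 = 19.59 mm
PW = 33.90 + 19.59 = 53.49 ≈ 53.5 mm.

PW ≈ 53.5 mm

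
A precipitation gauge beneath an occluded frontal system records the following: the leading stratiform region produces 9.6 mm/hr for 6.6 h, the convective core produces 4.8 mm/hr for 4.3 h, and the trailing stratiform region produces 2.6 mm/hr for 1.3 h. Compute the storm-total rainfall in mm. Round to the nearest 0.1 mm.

total ≈ 87.4 mm

Total = Σ Rᵢ Δtᵢ = 9.6 × 6.6 + 4.8 × 4.3 + 2.6 × 1.3
      = 63.36 + 20.64 + 3.38 = 87.4 mm.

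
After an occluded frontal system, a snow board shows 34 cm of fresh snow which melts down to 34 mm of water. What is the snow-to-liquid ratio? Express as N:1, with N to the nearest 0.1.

ratio ≈ 10.0

Ratio = snow depth / SWE = 340 mm / 34 mm = 10.0, i.e. 10.0:1.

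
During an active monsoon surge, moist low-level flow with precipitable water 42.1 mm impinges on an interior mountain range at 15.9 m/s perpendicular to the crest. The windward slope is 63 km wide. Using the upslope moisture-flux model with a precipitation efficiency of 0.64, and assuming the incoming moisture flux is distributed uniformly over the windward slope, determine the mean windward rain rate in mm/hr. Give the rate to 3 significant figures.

R ≈ 24.5 mm/hr

Incoming column moisture flux per unit ridge length: F = V × PW = 15.9 × 42.1 = 669.39 mm·m/s.
Spread over the 63 km slope with efficiency ε = 0.64: R = ε·F/W = 0.64 × 669.39 / 63000 m = 6.800e-03 mm/s.
R = 6.800e-03 × 3600 = 24.5 mm/hr.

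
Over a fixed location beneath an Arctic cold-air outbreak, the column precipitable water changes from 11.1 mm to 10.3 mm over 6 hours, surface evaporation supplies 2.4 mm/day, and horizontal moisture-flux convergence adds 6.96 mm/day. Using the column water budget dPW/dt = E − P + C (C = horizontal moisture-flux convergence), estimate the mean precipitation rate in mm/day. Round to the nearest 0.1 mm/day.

P ≈ 12.6 mm/day

dPW/dt = (10.3 − 11.1) mm / (6/24 day) = -3.200 mm/day.
P = E + C − dPW/dt = 2.4 + (6.96) − (-3.200) = 12.6 mm/day.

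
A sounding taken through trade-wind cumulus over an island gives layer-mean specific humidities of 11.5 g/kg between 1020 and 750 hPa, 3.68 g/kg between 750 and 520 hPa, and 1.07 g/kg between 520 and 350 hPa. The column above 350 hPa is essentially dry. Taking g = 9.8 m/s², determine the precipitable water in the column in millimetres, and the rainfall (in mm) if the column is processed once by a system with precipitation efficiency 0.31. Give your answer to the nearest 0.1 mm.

PW ≈ 42.2 mm; rainfall ≈ 13.1 mm

Precipitable water is the column-integrated vapour mass per unit area: PW = (1/g) Σ q̄ Δp, with q in kg/kg and Δp in Pa (1 kg/m² of water = 1 mm).
Layer 1020–750 hPa: Δp = 270 hPa = 27000 Pa, q̄ = 0.0115 kg/kg → 0.0115 × 27000 / 9.8 = 31.68 mm
Layer 750–520 hPa: Δp = 230 hPa = 23000 Pa, q̄ = 0.00368 kg/kg → 0.00368 × 23000 / 9.8 = 8.64 mm
Layer 520–350 hPa: Δp = 170 hPa = 17000 Pa, q̄ = 0.00107 kg/kg → 0.00107 × 17000 / 9.8 = 1.86 mm
PW = 31.68 + 8.64 + 1.86 = 42.18 ≈ 42.2 mm.
Rainfall = ε × PW = 0.31 × 42.2 = 13.1 mm.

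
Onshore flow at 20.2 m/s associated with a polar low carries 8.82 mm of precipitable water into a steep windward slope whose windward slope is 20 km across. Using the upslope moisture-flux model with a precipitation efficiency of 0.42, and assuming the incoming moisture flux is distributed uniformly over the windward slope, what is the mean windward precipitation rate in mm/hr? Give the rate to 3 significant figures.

R ≈ 13.5 mm/hr

Incoming column moisture flux per unit ridge length: F = V × PW = 20.2 × 8.82 = 178.164 mm·m/s.
Spread over the 20 km slope with efficiency ε = 0.42: R = ε·F/W = 0.42 × 178.164 / 20000 m = 3.741e-03 mm/s.
R = 3.741e-03 × 3600 = 13.5 mm/hr.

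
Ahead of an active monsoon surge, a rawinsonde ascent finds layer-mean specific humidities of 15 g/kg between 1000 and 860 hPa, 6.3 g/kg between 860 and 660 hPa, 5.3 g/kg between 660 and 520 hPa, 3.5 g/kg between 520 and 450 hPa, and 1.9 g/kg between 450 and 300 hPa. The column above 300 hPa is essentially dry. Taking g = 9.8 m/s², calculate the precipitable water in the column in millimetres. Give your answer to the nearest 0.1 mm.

PW ≈ 47.3 mm

Precipitable water is the column-integrated vapour mass per unit area: PW = (1/g) Σ q̄ Δp, with q in kg/kg and Δp in Pa (1 kg/m² of water = 1 mm).
Layer 1000–860 hPa: Δp = 140 hPa = 14000 Pa, q̄ = 0.015 kg/kg → 0.015 × 14000 / 9.8 = 21.43 mm
Layer 860–660 hPa: Δp = 200 hPa = 20000 Pa, q̄ = 0.0063 kg/kg → 0.0063 × 20000 / 9.8 = 12.86 mm
Layer 660–520 hPa: Δp = 140 hPa = 14000 Pa, q̄ = 0.0053 kg/kg → 0.0053 × 14000 / 9.8 = 7.57 mm
Layer 520–450 hPa: Δp = 70 hPa = 7000 Pa, q̄ = 0.0035 kg/kg → 0.0035 × 7000 / 9.8 = 2.50 mm
Layer 450–300 hPa: Δp = 150 hPa = 15000 Pa, q̄ = 0.0019 kg/kg → 0.0019 × 15000 / 9.8 = 2.91 mm
PW = 21.43 + 12.86 + 7.57 + 2.50 + 2.91 = 47.27 ≈ 47.3 mm.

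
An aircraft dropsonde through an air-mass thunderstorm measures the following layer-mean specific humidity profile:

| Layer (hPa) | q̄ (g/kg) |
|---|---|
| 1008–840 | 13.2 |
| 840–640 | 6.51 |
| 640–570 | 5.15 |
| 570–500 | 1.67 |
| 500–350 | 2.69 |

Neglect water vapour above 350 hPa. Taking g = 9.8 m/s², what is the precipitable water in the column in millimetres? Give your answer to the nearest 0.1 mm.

Precipitable water is the column-integrated vapour mass per unit area: PW = (1/g) Σ q̄ Δp, with q in kg/kg and Δp in Pa (1 kg/m² of water = 1 mm).
Layer 1008–840 hPa: Δp = 168 hPa = 16800 Pa, q̄ = 0.0132 kg/kg → 0.0132 × 16800 / 9.8 = 22.63 mm
Layer 840–640 hPa: Δp = 200 hPa = 20000 Pa, q̄ = 0.00651 kg/kg → 0.00651 × 20000 / 9.8 = 13.29 mm
Layer 640–570 hPa: Δp = 70 hPa = 7000 Pa, q̄ = 0.00515 kg/kg → 0.00515 × 7000 / 9.8 = 3.68 mm
Layer 570–500 hPa: Δp = 70 hPa = 7000 Pa, q̄ = 0.00167 kg/kg → 0.00167 × 7000 / 9.8 = 1.19 mm
Layer 500–350 hPa: Δp = 150 hPa = 15000 Pa, q̄ = 0.00269 kg/kg → 0.00269 × 15000 / 9.8 = 4.12 mm
PW = 22.63 + 13.29 + 3.68 + 1.19 + 4.12 = 44.91 ≈ 44.9 mm.

PW ≈ 44.9 mm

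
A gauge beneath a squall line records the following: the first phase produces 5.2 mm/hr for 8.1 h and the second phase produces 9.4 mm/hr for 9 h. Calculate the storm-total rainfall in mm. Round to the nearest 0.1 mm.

total ≈ 126.7 mm

Total = Σ Rᵢ Δtᵢ = 5.2 × 8.1 + 9.4 × 9
      = 42.12 + 84.6 = 126.7 mm.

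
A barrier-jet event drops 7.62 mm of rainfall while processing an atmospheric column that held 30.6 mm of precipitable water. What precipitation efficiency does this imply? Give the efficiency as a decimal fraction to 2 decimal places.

ε ≈ 0.25

ε = rainfall / PW = 7.62 / 30.6 = 0.25.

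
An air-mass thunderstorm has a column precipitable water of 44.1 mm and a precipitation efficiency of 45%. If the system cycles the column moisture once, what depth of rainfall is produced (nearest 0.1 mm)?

Rainfall = ε × PW = 0.45 × 44.1 = 19.8 mm.

rainfall ≈ 19.8 mm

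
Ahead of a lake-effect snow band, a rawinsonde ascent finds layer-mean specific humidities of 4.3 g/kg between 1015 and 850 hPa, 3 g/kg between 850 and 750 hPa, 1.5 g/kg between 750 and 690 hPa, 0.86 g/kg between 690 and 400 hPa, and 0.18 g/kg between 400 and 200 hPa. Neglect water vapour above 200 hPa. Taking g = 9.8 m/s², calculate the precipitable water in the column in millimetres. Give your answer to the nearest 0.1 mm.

Precipitable water is the column-integrated vapour mass per unit area: PW = (1/g) Σ q̄ Δp, with q in kg/kg and Δp in Pa (1 kg/m² of water = 1 mm).
Layer 1015–850 hPa: Δp = 165 hPa = 16500 Pa, q̄ = 0.0043 kg/kg → 0.0043 × 16500 / 9.8 = 7.24 mm
Layer 850–750 hPa: Δp = 100 hPa = 10000 Pa, q̄ = 0.003 kg/kg → 0.003 × 10000 / 9.8 = 3.06 mm
Layer 750–690 hPa: Δp = 60 hPa = 6000 Pa, q̄ = 0.0015 kg/kg → 0.0015 × 6000 / 9.8 = 0.92 mm
Layer 690–400 hPa: Δp = 290 hPa = 29000 Pa, q̄ = 0.00086 kg/kg → 0.00086 × 29000 / 9.8 = 2.54 mm
Layer 400–200 hPa: Δp = 200 hPa = 20000 Pa, q̄ = 0.00018 kg/kg → 0.00018 × 20000 / 9.8 = 0.37 mm
PW = 7.24 + 3.06 + 0.92 + 2.54 + 0.37 = 14.13 ≈ 14.1 mm.

PW ≈ 14.1 mm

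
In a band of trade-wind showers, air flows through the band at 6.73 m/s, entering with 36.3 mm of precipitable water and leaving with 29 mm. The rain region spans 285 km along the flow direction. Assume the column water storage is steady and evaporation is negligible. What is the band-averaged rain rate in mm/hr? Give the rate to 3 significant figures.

R ≈ 0.621 mm/hr

Column moisture flux per unit crosswind length is F = V × PW.
Inflow: F_in = 6.73 × 36.3 = 244.299 mm·m/s
Outflow: F_out = 6.73 × 29 = 195.17 mm·m/s
Steady-state rate R = (F_in − F_out)/L = (244.299 − 195.17) / 285000 m = 1.724e-04 mm/s.
R = 1.724e-04 × 3600 = 0.621 mm/hr.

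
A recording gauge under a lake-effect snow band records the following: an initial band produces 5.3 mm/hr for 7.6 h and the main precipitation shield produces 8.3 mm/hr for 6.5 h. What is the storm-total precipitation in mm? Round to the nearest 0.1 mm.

total ≈ 94.2 mm

Total = Σ Rᵢ Δtᵢ = 5.3 × 7.6 + 8.3 × 6.5
      = 40.28 + 53.95 = 94.2 mm.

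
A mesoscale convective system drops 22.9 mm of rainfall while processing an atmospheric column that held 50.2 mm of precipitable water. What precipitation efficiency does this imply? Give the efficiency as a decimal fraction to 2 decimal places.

ε ≈ 0.46

ε = rainfall / PW = 22.9 / 50.2 = 0.46.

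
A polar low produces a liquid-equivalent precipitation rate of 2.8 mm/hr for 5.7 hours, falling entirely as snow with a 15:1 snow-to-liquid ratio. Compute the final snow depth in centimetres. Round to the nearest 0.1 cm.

snow depth ≈ 23.9 cm

Liquid-equivalent depth = 2.8 × 5.7 = 15.96 mm.
Snow depth = 15.96 mm × 15 = 239.4 mm = 23.9 cm.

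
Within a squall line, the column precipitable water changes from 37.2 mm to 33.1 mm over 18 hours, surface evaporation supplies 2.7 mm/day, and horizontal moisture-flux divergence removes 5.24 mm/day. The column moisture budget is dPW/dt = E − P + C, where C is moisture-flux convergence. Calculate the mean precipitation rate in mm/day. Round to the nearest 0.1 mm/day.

dPW/dt = (33.1 − 37.2) mm / (18/24 day) = -5.467 mm/day.
P = E + C − dPW/dt = 2.7 + (-5.24) − (-5.467) = 2.9 mm/day.

P ≈ 2.9 mm/day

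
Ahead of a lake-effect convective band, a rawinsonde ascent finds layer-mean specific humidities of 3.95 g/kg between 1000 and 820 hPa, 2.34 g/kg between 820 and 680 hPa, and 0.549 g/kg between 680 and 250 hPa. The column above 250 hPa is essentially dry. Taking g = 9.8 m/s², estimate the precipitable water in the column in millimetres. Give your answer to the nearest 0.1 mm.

Precipitable water is the column-integrated vapour mass per unit area: PW = (1/g) Σ q̄ Δp, with q in kg/kg and Δp in Pa (1 kg/m² of water = 1 mm).
Layer 1000–820 hPa: Δp = 180 hPa = 18000 Pa, q̄ = 0.00395 kg/kg → 0.00395 × 18000 / 9.8 = 7.26 mm
Layer 820–680 hPa: Δp = 140 hPa = 14000 Pa, q̄ = 0.00234 kg/kg → 0.00234 × 14000 / 9.8 = 3.34 mm
Layer 680–250 hPa: Δp = 430 hPa = 43000 Pa, q̄ = 0.000549 kg/kg → 0.000549 × 43000 / 9.8 = 2.41 mm
PW = 7.26 + 3.34 + 2.41 = 13.01 ≈ 13.0 mm.

PW ≈ 13.0 mm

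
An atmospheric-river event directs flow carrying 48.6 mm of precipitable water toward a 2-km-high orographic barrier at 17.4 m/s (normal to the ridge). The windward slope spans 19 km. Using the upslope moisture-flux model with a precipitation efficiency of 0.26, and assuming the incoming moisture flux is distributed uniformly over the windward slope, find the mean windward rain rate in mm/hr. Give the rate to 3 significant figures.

R ≈ 41.7 mm/hr

Incoming column moisture flux per unit ridge length: F = V × PW = 17.4 × 48.6 = 845.64 mm·m/s.
Spread over the 19 km slope with efficiency ε = 0.26: R = ε·F/W = 0.26 × 845.64 / 19000 m = 1.157e-02 mm/s.
R = 1.157e-02 × 3600 = 41.7 mm/hr.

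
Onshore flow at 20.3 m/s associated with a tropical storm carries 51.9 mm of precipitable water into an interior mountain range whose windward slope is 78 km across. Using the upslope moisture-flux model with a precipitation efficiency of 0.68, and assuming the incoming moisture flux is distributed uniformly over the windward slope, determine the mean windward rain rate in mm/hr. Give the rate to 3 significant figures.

Incoming column moisture flux per unit ridge length: F = V × PW = 20.3 × 51.9 = 1053.57 mm·m/s.
Spread over the 78 km slope with efficiency ε = 0.68: R = ε·F/W = 0.68 × 1053.57 / 78000 m = 9.185e-03 mm/s.
R = 9.185e-03 × 3600 = 33.1 mm/hr.

R ≈ 33.1 mm/hr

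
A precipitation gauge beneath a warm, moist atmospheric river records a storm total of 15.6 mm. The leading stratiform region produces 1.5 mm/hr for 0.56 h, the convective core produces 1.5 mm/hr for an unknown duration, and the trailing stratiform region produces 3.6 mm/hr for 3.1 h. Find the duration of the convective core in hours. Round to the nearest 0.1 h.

Known phases: 1.5 × 0.56 + 3.6 × 3.1 = 0.84 + 11.16 = 12 mm.
Remaining depth = 15.6 − 12 = 3.6 mm.
Duration = 3.6 / 1.5 = 2.4 h.

duration ≈ 2.4 h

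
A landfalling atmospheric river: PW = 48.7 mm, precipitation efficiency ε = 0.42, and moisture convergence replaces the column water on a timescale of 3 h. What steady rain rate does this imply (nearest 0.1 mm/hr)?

Each overturning extracts ε × PW = 0.42 × 48.7 = 20.454 mm.
Rate = ε·PW / τ = 20.454 / 3 h = 6.8 mm/hr.

R ≈ 6.8 mm/hr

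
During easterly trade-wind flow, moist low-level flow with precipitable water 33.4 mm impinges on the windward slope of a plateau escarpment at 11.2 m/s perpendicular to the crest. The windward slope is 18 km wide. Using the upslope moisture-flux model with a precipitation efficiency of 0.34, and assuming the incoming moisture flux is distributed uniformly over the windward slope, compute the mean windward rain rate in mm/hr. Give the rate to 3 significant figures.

R ≈ 25.4 mm/hr

Incoming column moisture flux per unit ridge length: F = V × PW = 11.2 × 33.4 = 374.08 mm·m/s.
Spread over the 18 km slope with efficiency ε = 0.34: R = ε·F/W = 0.34 × 374.08 / 18000 m = 7.066e-03 mm/s.
R = 7.066e-03 × 3600 = 25.4 mm/hr.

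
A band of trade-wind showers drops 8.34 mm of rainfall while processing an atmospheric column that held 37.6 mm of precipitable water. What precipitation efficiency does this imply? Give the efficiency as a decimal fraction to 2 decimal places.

ε ≈ 0.22

ε = rainfall / PW = 8.34 / 37.6 = 0.22.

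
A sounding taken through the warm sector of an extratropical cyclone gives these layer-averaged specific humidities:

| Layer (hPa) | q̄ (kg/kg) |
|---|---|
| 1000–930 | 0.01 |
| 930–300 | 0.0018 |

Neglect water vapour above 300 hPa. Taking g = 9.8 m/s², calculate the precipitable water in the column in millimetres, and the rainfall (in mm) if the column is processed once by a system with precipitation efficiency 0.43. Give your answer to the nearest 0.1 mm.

Precipitable water is the column-integrated vapour mass per unit area: PW = (1/g) Σ q̄ Δp, with q in kg/kg and Δp in Pa (1 kg/m² of water = 1 mm).
Layer 1000–930 hPa: Δp = 70 hPa = 7000 Pa, q̄ = 0.01 kg/kg → 0.01 × 7000 / 9.8 = 7.14 mm
Layer 930–300 hPa: Δp = 630 hPa = 63000 Pa, q̄ = 0.0018 kg/kg → 0.0018 × 63000 / 9.8 = 11.57 mm
PW = 7.14 + 11.57 = 18.71 ≈ 18.7 mm.
Rainfall = ε × PW = 0.43 × 18.7 = 8.0 mm.

PW ≈ 18.7 mm; rainfall ≈ 8.0 mm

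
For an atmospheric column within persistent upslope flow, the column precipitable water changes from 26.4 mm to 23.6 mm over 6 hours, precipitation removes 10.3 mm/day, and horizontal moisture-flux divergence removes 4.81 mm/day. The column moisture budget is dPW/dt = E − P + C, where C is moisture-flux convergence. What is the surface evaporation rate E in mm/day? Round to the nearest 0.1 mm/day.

dPW/dt = (23.6 − 26.4) mm / (6/24 day) = -11.200 mm/day.
E = dPW/dt + P − C = (-11.200) + 10.3 − (-4.81) = 3.9 mm/day.

E ≈ 3.9 mm/day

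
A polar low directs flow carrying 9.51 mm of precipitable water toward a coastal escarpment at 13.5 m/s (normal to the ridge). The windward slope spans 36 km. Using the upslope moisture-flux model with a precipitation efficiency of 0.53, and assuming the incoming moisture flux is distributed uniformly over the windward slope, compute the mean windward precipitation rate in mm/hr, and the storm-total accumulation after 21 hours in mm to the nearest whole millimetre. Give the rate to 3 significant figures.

R ≈ 6.80 mm/hr; total ≈ 143 mm

Incoming column moisture flux per unit ridge length: F = V × PW = 13.5 × 9.51 = 128.385 mm·m/s.
Spread over the 36 km slope with efficiency ε = 0.53: R = ε·F/W = 0.53 × 128.385 / 36000 m = 1.890e-03 mm/s.
R = 1.890e-03 × 3600 = 6.80 mm/hr.
Over 21 h: total = 6.80 × 21 = 142.8 ≈ 143 mm.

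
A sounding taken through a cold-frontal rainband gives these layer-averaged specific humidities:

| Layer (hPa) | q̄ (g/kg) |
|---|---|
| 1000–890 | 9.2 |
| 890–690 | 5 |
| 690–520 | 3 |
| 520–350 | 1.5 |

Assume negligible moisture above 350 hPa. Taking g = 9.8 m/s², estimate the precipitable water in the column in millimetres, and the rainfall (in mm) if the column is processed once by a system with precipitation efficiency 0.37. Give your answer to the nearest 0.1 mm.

Precipitable water is the column-integrated vapour mass per unit area: PW = (1/g) Σ q̄ Δp, with q in kg/kg and Δp in Pa (1 kg/m² of water = 1 mm).
Layer 1000–890 hPa: Δp = 110 hPa = 11000 Pa, q̄ = 0.0092 kg/kg → 0.0092 × 11000 / 9.8 = 10.33 mm
Layer 890–690 hPa: Δp = 200 hPa = 20000 Pa, q̄ = 0.005 kg/kg → 0.005 × 20000 / 9.8 = 10.20 mm
Layer 690–520 hPa: Δp = 170 hPa = 17000 Pa, q̄ = 0.003 kg/kg → 0.003 × 17000 / 9.8 = 5.20 mm
Layer 520–350 hPa: Δp = 170 hPa = 17000 Pa, q̄ = 0.0015 kg/kg → 0.0015 × 17000 / 9.8 = 2.60 mm
PW = 10.33 + 10.20 + 5.20 + 2.60 = 28.33 ≈ 28.3 mm.
Rainfall = ε × PW = 0.37 × 28.3 = 10.5 mm.

PW ≈ 28.3 mm; rainfall ≈ 10.5 mm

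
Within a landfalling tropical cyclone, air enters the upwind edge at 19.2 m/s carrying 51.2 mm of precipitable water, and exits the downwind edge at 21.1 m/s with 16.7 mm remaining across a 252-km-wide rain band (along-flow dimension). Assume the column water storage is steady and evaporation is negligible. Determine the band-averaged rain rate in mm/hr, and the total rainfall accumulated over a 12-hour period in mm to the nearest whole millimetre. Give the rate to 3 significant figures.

R ≈ 9.01 mm/hr; total ≈ 108 mm

Column moisture flux per unit crosswind length is F = V × PW.
Inflow: F_in = 19.2 × 51.2 = 983.04 mm·m/s
Outflow: F_out = 21.1 × 16.7 = 352.37 mm·m/s
Steady-state rate R = (F_in − F_out)/L = (983.04 − 352.37) / 252000 m = 2.503e-03 mm/s.
R = 2.503e-03 × 3600 = 9.01 mm/hr.
Over 12 h: total = 9.01 × 12 = 108.12 ≈ 108 mm.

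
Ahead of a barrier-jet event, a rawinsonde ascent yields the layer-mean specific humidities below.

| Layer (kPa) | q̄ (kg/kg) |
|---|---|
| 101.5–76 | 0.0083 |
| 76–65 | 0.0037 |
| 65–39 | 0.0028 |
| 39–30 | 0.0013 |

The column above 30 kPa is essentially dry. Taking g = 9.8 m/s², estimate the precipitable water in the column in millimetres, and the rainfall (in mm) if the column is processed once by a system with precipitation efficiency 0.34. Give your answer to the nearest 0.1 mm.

Precipitable water is the column-integrated vapour mass per unit area: PW = (1/g) Σ q̄ Δp, with q in kg/kg and Δp in Pa (1 kg/m² of water = 1 mm).
Layer 101.5–76 kPa: Δp = 255 hPa = 25500 Pa, q̄ = 0.0083 kg/kg → 0.0083 × 25500 / 9.8 = 21.60 mm
Layer 76–65 kPa: Δp = 110 hPa = 11000 Pa, q̄ = 0.0037 kg/kg → 0.0037 × 11000 / 9.8 = 4.15 mm
Layer 65–39 kPa: Δp = 260 hPa = 26000 Pa, q̄ = 0.0028 kg/kg → 0.0028 × 26000 / 9.8 = 7.43 mm
Layer 39–30 kPa: Δp = 90 hPa = 9000 Pa, q̄ = 0.0013 kg/kg → 0.0013 × 9000 / 9.8 = 1.19 mm
PW = 21.60 + 4.15 + 7.43 + 1.19 = 34.37 ≈ 34.4 mm.
Rainfall = ε × PW = 0.34 × 34.4 = 11.7 mm.

PW ≈ 34.4 mm; rainfall ≈ 11.7 mm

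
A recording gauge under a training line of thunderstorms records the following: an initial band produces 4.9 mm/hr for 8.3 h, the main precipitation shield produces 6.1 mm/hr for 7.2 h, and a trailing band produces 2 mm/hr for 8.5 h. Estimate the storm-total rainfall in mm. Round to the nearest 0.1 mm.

total ≈ 101.6 mm

Total = Σ Rᵢ Δtᵢ = 4.9 × 8.3 + 6.1 × 7.2 + 2 × 8.5
      = 40.67 + 43.92 + 17 = 101.6 mm.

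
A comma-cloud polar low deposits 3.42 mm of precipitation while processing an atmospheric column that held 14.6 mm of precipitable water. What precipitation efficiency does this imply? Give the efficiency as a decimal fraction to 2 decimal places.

ε ≈ 0.23

ε = precipitation / PW = 3.42 / 14.6 = 0.23.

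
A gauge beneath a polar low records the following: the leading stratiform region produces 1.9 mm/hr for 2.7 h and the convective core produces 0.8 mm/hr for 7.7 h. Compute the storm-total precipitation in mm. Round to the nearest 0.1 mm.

Total = Σ Rᵢ Δtᵢ = 1.9 × 2.7 + 0.8 × 7.7
      = 5.13 + 6.16 = 11.3 mm.

total ≈ 11.3 mm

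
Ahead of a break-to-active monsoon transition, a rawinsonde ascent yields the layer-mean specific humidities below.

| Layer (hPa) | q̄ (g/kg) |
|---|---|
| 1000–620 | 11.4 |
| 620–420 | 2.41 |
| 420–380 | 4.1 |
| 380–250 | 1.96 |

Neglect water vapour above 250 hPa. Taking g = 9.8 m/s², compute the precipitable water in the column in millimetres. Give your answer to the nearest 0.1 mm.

Precipitable water is the column-integrated vapour mass per unit area: PW = (1/g) Σ q̄ Δp, with q in kg/kg and Δp in Pa (1 kg/m² of water = 1 mm).
Layer 1000–620 hPa: Δp = 380 hPa = 38000 Pa, q̄ = 0.0114 kg/kg → 0.0114 × 38000 / 9.8 = 44.20 mm
Layer 620–420 hPa: Δp = 200 hPa = 20000 Pa, q̄ = 0.00241 kg/kg → 0.00241 × 20000 / 9.8 = 4.92 mm
Layer 420–380 hPa: Δp = 40 hPa = 4000 Pa, q̄ = 0.0041 kg/kg → 0.0041 × 4000 / 9.8 = 1.67 mm
Layer 380–250 hPa: Δp = 130 hPa = 13000 Pa, q̄ = 0.00196 kg/kg → 0.00196 × 13000 / 9.8 = 2.60 mm
PW = 44.20 + 4.92 + 1.67 + 2.60 = 53.39 ≈ 53.4 mm.

PW ≈ 53.4 mm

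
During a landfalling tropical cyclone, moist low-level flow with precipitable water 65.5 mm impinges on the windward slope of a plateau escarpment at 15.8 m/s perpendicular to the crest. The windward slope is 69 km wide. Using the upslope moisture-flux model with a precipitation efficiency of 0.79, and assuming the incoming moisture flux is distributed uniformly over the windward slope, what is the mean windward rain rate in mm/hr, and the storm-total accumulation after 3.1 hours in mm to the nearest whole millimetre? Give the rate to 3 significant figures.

R ≈ 42.7 mm/hr; total ≈ 132 mm

Incoming column moisture flux per unit ridge length: F = V × PW = 15.8 × 65.5 = 1034.9 mm·m/s.
Spread over the 69 km slope with efficiency ε = 0.79: R = ε·F/W = 0.79 × 1034.9 / 69000 m = 1.185e-02 mm/s.
R = 1.185e-02 × 3600 = 42.7 mm/hr.
Over 3.1 h: total = 42.7 × 3.1 = 132.37 ≈ 132 mm.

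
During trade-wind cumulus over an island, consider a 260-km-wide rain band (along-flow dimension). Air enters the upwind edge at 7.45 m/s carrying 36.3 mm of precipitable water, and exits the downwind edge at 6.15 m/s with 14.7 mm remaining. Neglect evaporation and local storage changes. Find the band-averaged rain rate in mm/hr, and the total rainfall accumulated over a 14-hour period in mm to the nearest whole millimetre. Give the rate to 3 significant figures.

Column moisture flux per unit crosswind length is F = V × PW.
Inflow: F_in = 7.45 × 36.3 = 270.435 mm·m/s
Outflow: F_out = 6.15 × 14.7 = 90.405 mm·m/s
Steady-state rate R = (F_in − F_out)/L = (270.435 − 90.405) / 260000 m = 6.924e-04 mm/s.
R = 6.924e-04 × 3600 = 2.49 mm/hr.
Over 14 h: total = 2.49 × 14 = 34.86 ≈ 35 mm.

R ≈ 2.49 mm/hr; total ≈ 35 mm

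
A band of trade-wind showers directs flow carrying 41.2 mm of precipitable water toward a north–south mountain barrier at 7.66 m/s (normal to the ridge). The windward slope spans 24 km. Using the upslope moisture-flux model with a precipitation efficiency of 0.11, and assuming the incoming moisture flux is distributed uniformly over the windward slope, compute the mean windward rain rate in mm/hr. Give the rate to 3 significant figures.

R ≈ 5.21 mm/hr

Incoming column moisture flux per unit ridge length: F = V × PW = 7.66 × 41.2 = 315.592 mm·m/s.
Spread over the 24 km slope with efficiency ε = 0.11: R = ε·F/W = 0.11 × 315.592 / 24000 m = 1.446e-03 mm/s.
R = 1.446e-03 × 3600 = 5.21 mm/hr.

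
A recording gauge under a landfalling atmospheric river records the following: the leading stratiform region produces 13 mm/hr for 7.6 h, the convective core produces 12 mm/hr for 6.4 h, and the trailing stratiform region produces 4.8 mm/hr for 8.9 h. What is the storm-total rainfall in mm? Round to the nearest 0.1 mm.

total ≈ 218.3 mm

Total = Σ Rᵢ Δtᵢ = 13 × 7.6 + 12 × 6.4 + 4.8 × 8.9
      = 98.8 + 76.8 + 42.72 = 218.3 mm.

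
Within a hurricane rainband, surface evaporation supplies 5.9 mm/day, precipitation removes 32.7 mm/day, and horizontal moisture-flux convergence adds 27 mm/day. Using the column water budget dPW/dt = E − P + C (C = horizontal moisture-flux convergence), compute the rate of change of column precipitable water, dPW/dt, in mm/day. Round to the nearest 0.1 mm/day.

dPW/dt = E − P + C = 5.9 − 32.7 + (27) = 0.2 mm/day.

dPW/dt ≈ 0.2 mm/day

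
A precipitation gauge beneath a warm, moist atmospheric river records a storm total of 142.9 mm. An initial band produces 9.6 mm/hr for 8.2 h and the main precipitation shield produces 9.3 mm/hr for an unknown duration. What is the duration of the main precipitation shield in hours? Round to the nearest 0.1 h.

Known phases: 9.6 × 8.2 = 78.72 mm.
Remaining depth = 142.9 − 78.72 = 64.18 mm.
Duration = 64.18 / 9.3 = 6.9 h.

duration ≈ 6.9 h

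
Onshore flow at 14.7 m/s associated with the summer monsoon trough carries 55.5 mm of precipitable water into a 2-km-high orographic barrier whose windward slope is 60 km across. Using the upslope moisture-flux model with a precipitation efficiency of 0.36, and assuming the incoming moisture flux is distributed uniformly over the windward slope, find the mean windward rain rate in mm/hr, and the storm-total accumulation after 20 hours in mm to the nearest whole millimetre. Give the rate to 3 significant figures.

R ≈ 17.6 mm/hr; total ≈ 352 mm

Incoming column moisture flux per unit ridge length: F = V × PW = 14.7 × 55.5 = 815.85 mm·m/s.
Spread over the 60 km slope with efficiency ε = 0.36: R = ε·F/W = 0.36 × 815.85 / 60000 m = 4.895e-03 mm/s.
R = 4.895e-03 × 3600 = 17.6 mm/hr.
Over 20 h: total = 17.6 × 20 = 352 mm.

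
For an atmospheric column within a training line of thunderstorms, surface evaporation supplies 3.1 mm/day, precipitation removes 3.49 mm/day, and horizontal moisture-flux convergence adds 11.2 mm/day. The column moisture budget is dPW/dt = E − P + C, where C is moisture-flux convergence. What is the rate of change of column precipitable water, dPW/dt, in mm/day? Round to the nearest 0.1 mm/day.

dPW/dt = E − P + C = 3.1 − 3.49 + (11.2) = 10.8 mm/day.

dPW/dt ≈ 10.8 mm/day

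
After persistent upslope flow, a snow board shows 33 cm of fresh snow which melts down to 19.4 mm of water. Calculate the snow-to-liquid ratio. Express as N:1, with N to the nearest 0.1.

ratio ≈ 17.0

Ratio = snow depth / SWE = 330 mm / 19.4 mm = 17.0, i.e. 17.0:1.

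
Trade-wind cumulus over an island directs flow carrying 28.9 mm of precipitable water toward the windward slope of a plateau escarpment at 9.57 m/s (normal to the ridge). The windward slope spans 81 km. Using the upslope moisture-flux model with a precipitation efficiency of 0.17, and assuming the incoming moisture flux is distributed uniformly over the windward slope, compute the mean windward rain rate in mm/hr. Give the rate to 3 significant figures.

Incoming column moisture flux per unit ridge length: F = V × PW = 9.57 × 28.9 = 276.573 mm·m/s.
Spread over the 81 km slope with efficiency ε = 0.17: R = ε·F/W = 0.17 × 276.573 / 81000 m = 5.805e-04 mm/s.
R = 5.805e-04 × 3600 = 2.09 mm/hr.

R ≈ 2.09 mm/hr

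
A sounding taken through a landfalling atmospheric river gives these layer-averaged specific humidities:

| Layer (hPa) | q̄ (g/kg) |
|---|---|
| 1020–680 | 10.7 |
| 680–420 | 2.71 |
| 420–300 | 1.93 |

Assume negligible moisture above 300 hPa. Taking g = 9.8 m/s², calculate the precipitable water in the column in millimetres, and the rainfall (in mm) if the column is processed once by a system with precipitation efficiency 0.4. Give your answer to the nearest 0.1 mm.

Precipitable water is the column-integrated vapour mass per unit area: PW = (1/g) Σ q̄ Δp, with q in kg/kg and Δp in Pa (1 kg/m² of water = 1 mm).
Layer 1020–680 hPa: Δp = 340 hPa = 34000 Pa, q̄ = 0.0107 kg/kg → 0.0107 × 34000 / 9.8 = 37.12 mm
Layer 680–420 hPa: Δp = 260 hPa = 26000 Pa, q̄ = 0.00271 kg/kg → 0.00271 × 26000 / 9.8 = 7.19 mm
Layer 420–300 hPa: Δp = 120 hPa = 12000 Pa, q̄ = 0.00193 kg/kg → 0.00193 × 12000 / 9.8 = 2.36 mm
PW = 37.12 + 7.19 + 2.36 = 46.67 ≈ 46.7 mm.
Rainfall = ε × PW = 0.4 × 46.7 = 18.7 mm.

PW ≈ 46.7 mm; rainfall ≈ 18.7 mm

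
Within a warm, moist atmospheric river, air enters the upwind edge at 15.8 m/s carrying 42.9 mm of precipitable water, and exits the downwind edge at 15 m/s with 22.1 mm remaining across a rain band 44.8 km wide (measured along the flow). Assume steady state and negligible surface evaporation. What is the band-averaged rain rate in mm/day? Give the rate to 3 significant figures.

Column moisture flux per unit crosswind length is F = V × PW.
Inflow: F_in = 15.8 × 42.9 = 677.82 mm·m/s
Outflow: F_out = 15 × 22.1 = 331.5 mm·m/s
Steady-state rate R = (F_in − F_out)/L = (677.82 − 331.5) / 44800 m = 7.730e-03 mm/s.
R = 7.730e-03 × 3600 × 24 = 668 mm/day.

R ≈ 668 mm/day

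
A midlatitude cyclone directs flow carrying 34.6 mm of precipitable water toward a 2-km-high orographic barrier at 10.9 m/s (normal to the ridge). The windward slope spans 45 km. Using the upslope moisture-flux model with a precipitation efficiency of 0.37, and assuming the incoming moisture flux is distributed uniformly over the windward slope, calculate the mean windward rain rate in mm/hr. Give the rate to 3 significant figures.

Incoming column moisture flux per unit ridge length: F = V × PW = 10.9 × 34.6 = 377.14 mm·m/s.
Spread over the 45 km slope with efficiency ε = 0.37: R = ε·F/W = 0.37 × 377.14 / 45000 m = 3.101e-03 mm/s.
R = 3.101e-03 × 3600 = 11.2 mm/hr.

R ≈ 11.2 mm/hr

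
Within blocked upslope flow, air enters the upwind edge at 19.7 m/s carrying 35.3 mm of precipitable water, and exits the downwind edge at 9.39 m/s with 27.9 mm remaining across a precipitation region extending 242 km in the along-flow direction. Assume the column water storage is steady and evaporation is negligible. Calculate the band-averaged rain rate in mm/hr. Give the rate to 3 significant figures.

Column moisture flux per unit crosswind length is F = V × PW.
Inflow: F_in = 19.7 × 35.3 = 695.41 mm·m/s
Outflow: F_out = 9.39 × 27.9 = 261.981 mm·m/s
Steady-state rate R = (F_in − F_out)/L = (695.41 − 261.981) / 242000 m = 1.791e-03 mm/s.
R = 1.791e-03 × 3600 = 6.45 mm/hr.

R ≈ 6.45 mm/hr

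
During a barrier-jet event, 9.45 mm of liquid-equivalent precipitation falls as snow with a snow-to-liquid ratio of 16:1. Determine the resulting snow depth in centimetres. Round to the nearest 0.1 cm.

snow depth ≈ 15.1 cm

Snow depth = liquid × ratio = 9.45 mm × 16 = 151.2 mm = 15.1 cm.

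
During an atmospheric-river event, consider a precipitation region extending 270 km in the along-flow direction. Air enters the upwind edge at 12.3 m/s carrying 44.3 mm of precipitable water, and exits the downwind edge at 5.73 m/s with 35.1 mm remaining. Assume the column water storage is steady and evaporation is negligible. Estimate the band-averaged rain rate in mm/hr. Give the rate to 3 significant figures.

Column moisture flux per unit crosswind length is F = V × PW.
Inflow: F_in = 12.3 × 44.3 = 544.89 mm·m/s
Outflow: F_out = 5.73 × 35.1 = 201.123 mm·m/s
Steady-state rate R = (F_in − F_out)/L = (544.89 − 201.123) / 270000 m = 1.273e-03 mm/s.
R = 1.273e-03 × 3600 = 4.58 mm/hr.

R ≈ 4.58 mm/hr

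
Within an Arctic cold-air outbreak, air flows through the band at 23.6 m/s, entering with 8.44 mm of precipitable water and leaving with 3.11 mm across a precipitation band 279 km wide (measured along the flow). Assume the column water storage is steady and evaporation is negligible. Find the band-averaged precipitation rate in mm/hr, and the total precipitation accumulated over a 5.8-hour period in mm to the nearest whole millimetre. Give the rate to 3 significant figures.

R ≈ 1.62 mm/hr; total ≈ 9 mm

Column moisture flux per unit crosswind length is F = V × PW.
Inflow: F_in = 23.6 × 8.44 = 199.184 mm·m/s
Outflow: F_out = 23.6 × 3.11 = 73.396 mm·m/s
Steady-state rate R = (F_in − F_out)/L = (199.184 − 73.396) / 279000 m = 4.509e-04 mm/s.
R = 4.509e-04 × 3600 = 1.62 mm/hr.
Over 5.8 h: total = 1.62 × 5.8 = 9.396 ≈ 9 mm.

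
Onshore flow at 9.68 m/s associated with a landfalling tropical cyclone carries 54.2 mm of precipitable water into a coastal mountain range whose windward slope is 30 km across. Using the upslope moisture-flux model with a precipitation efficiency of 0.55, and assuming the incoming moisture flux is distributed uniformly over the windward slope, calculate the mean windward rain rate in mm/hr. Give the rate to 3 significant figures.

R ≈ 34.6 mm/hr

Incoming column moisture flux per unit ridge length: F = V × PW = 9.68 × 54.2 = 524.656 mm·m/s.
Spread over the 30 km slope with efficiency ε = 0.55: R = ε·F/W = 0.55 × 524.656 / 30000 m = 9.619e-03 mm/s.
R = 9.619e-03 × 3600 = 34.6 mm/hr.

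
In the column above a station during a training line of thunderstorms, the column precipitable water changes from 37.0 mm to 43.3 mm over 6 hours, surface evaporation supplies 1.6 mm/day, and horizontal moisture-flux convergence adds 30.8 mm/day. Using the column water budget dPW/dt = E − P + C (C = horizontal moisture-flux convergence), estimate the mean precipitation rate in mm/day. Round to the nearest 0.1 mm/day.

P ≈ 7.2 mm/day

dPW/dt = (43.3 − 37.0) mm / (6/24 day) = +25.200 mm/day.
P = E + C − dPW/dt = 1.6 + (30.8) − (+25.200) = 7.2 mm/day.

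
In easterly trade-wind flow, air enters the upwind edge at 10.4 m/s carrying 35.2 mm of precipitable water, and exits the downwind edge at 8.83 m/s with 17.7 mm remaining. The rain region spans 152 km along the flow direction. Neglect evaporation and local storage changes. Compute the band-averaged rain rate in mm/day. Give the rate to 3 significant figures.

R ≈ 119 mm/day

Column moisture flux per unit crosswind length is F = V × PW.
Inflow: F_in = 10.4 × 35.2 = 366.08 mm·m/s
Outflow: F_out = 8.83 × 17.7 = 156.291 mm·m/s
Steady-state rate R = (F_in − F_out)/L = (366.08 − 156.291) / 152000 m = 1.380e-03 mm/s.
R = 1.380e-03 × 3600 × 24 = 119 mm/day.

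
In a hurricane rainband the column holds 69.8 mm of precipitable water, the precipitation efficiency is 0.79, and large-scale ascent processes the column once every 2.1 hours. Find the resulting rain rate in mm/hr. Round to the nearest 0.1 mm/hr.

R ≈ 26.3 mm/hr

Each overturning extracts ε × PW = 0.79 × 69.8 = 55.142 mm.
Rate = ε·PW / τ = 55.142 / 2.1 h = 26.3 mm/hr.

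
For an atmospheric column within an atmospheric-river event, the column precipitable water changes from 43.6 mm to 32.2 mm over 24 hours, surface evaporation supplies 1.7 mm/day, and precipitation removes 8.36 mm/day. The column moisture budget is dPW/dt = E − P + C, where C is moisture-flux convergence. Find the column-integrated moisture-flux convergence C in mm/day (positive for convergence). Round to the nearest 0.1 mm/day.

C ≈ -4.7 mm/day

dPW/dt = (32.2 − 43.6) mm / (24/24 day) = -11.400 mm/day.
C = dPW/dt − E + P = (-11.400) − 1.7 + 8.36 = -4.7 mm/day.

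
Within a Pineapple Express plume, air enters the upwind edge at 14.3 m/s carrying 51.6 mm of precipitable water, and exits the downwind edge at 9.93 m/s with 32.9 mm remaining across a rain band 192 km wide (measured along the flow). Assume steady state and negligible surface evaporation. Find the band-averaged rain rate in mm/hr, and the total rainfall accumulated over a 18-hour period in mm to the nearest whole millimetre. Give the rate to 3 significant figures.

R ≈ 7.71 mm/hr; total ≈ 139 mm

Column moisture flux per unit crosswind length is F = V × PW.
Inflow: F_in = 14.3 × 51.6 = 737.88 mm·m/s
Outflow: F_out = 9.93 × 32.9 = 326.697 mm·m/s
Steady-state rate R = (F_in − F_out)/L = (737.88 − 326.697) / 192000 m = 2.142e-03 mm/s.
R = 2.142e-03 × 3600 = 7.71 mm/hr.
Over 18 h: total = 7.71 × 18 = 138.78 ≈ 139 mm.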